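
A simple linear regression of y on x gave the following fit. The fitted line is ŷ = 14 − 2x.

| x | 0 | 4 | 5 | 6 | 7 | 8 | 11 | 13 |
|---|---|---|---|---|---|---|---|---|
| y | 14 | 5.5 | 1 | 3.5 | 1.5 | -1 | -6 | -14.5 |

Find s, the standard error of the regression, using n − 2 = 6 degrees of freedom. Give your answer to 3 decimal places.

s = 2.041

x=0: ŷ = 14 − 2·0 = 14; e = 14 − 14 = 0
x=4: ŷ = 14 − 2·4 = 6; e = 5.5 − 6 = -0.5
x=5: ŷ = 14 − 2·5 = 4; e = 1 − 4 = -3
x=6: ŷ = 14 − 2·6 = 2; e = 3.5 − 2 = 1.5
x=7: ŷ = 14 − 2·7 = 0; e = 1.5 − 0 = 1.5
x=8: ŷ = 14 − 2·8 = -2; e = -1 − (-2) = 1
x=11: ŷ = 14 − 2·11 = -8; e = -6 − (-8) = 2
x=13: ŷ = 14 − 2·13 = -12; e = -14.5 − (-12) = -2.5
SSE = 0 + 0.25 + 9 + 2.25 + 2.25 + 1 + 4 + 6.25 = 25
s = √(25/6) = √4.16667 ≈ 2.041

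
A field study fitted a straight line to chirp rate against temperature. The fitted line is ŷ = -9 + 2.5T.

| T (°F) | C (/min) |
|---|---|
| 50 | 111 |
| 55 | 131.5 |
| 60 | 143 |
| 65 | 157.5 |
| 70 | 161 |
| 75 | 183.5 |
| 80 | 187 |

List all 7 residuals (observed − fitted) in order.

-5, 3, 2, 4, -5, 5, -4

T=50: ŷ = -9 + 2.5·50 = 116; r = 111 − 116 = -5
T=55: ŷ = -9 + 2.5·55 = 128.5; r = 131.5 − 128.5 = 3
T=60: ŷ = -9 + 2.5·60 = 141; r = 143 − 141 = 2
T=65: ŷ = -9 + 2.5·65 = 153.5; r = 157.5 − 153.5 = 4
T=70: ŷ = -9 + 2.5·70 = 166; r = 161 − 166 = -5
T=75: ŷ = -9 + 2.5·75 = 178.5; r = 183.5 − 178.5 = 5
T=80: ŷ = -9 + 2.5·80 = 191; r = 187 − 191 = -4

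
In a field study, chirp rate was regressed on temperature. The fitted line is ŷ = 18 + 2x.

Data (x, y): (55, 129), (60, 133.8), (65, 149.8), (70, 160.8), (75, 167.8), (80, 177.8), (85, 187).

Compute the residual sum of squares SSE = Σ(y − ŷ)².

x=55: ŷ = 18 + 2·55 = 128; r = 129 − 128 = 1
x=60: ŷ = 18 + 2·60 = 138; r = 133.8 − 138 = -4.2
x=65: ŷ = 18 + 2·65 = 148; r = 149.8 − 148 = 1.8
x=70: ŷ = 18 + 2·70 = 158; r = 160.8 − 158 = 2.8
x=75: ŷ = 18 + 2·75 = 168; r = 167.8 − 168 = -0.2
x=80: ŷ = 18 + 2·80 = 178; r = 177.8 − 178 = -0.2
x=85: ŷ = 18 + 2·85 = 188; r = 187 − 188 = -1
SSE = 1 + 17.64 + 3.24 + 7.84 + 0.04 + 0.04 + 1 = 30.8

SSE = 30.8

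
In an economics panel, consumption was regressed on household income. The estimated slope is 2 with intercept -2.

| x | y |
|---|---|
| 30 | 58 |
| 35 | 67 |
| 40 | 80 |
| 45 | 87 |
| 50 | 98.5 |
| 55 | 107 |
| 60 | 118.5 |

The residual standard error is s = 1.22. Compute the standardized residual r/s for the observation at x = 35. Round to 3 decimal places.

-0.820

ŷ = -2 + 2·35 = 68
r = 67 − 68 = -1
r/s = -1 / 1.22 = -0.820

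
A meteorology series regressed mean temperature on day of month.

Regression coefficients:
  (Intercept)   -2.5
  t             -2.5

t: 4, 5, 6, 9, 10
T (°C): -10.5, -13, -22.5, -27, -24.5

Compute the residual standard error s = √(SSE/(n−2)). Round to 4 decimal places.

s = 3.9158

t=4: ŷ = -2.5 − 2.5·4 = -12.5; r = -10.5 − (-12.5) = 2
t=5: ŷ = -2.5 − 2.5·5 = -15; r = -13 − (-15) = 2
t=6: ŷ = -2.5 − 2.5·6 = -17.5; r = -22.5 − (-17.5) = -5
t=9: ŷ = -2.5 − 2.5·9 = -25; r = -27 − (-25) = -2
t=10: ŷ = -2.5 − 2.5·10 = -27.5; r = -24.5 − (-27.5) = 3
SSE = 4 + 4 + 25 + 4 + 9 = 46
s = √(46/3) = √15.3333 ≈ 3.9158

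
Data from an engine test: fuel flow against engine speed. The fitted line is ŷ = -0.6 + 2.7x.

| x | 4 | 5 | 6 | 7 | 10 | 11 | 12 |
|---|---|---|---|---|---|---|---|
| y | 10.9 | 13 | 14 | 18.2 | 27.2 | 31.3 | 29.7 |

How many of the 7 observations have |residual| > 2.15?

x=4: ŷ = -0.6 + 2.7·4 = 10.2; e = 10.9 − 10.2 = 0.7
x=5: ŷ = -0.6 + 2.7·5 = 12.9; e = 13 − 12.9 = 0.1
x=6: ŷ = -0.6 + 2.7·6 = 15.6; e = 14 − 15.6 = -1.6
x=7: ŷ = -0.6 + 2.7·7 = 18.3; e = 18.2 − 18.3 = -0.1
x=10: ŷ = -0.6 + 2.7·10 = 26.4; e = 27.2 − 26.4 = 0.8
x=11: ŷ = -0.6 + 2.7·11 = 29.1; e = 31.3 − 29.1 = 2.2
x=12: ŷ = -0.6 + 2.7·12 = 31.8; e = 29.7 − 31.8 = -2.1
|e| > 2.15: x=11 (|e|=2.2) → 1

1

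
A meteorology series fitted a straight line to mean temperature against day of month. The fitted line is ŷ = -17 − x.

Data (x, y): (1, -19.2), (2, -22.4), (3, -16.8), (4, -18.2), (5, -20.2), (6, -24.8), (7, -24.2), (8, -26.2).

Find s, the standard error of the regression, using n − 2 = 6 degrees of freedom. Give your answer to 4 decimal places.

x=1: ŷ = -17 − 1 = -18; e = -19.2 − (-18) = -1.2
x=2: ŷ = -17 − 2 = -19; e = -22.4 − (-19) = -3.4
x=3: ŷ = -17 − 3 = -20; e = -16.8 − (-20) = 3.2
x=4: ŷ = -17 − 4 = -21; e = -18.2 − (-21) = 2.8
x=5: ŷ = -17 − 5 = -22; e = -20.2 − (-22) = 1.8
x=6: ŷ = -17 − 6 = -23; e = -24.8 − (-23) = -1.8
x=7: ŷ = -17 − 7 = -24; e = -24.2 − (-24) = -0.2
x=8: ŷ = -17 − 8 = -25; e = -26.2 − (-25) = -1.2
SSE = 1.44 + 11.56 + 10.24 + 7.84 + 3.24 + 3.24 + 0.04 + 1.44 = 39.04
s = √(39.04/6) = √6.50667 ≈ 2.5508

s = 2.5508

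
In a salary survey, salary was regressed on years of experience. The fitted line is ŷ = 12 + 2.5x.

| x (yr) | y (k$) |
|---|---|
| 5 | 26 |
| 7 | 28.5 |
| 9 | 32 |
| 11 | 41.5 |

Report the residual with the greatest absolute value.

x=5: ŷ = 12 + 2.5·5 = 24.5; r = 26 − 24.5 = 1.5
x=7: ŷ = 12 + 2.5·7 = 29.5; r = 28.5 − 29.5 = -1
x=9: ŷ = 12 + 2.5·9 = 34.5; r = 32 − 34.5 = -2.5
x=11: ŷ = 12 + 2.5·11 = 39.5; r = 41.5 − 39.5 = 2
Largest |r| is 2.5 at x = 9, residual -2.5.

r = -2.5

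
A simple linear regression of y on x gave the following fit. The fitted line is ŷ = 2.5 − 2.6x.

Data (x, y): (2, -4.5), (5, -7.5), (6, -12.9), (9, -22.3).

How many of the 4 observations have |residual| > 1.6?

2

x=2: ŷ = 2.5 − 2.6·2 = -2.7; e = -4.5 − (-2.7) = -1.8
x=5: ŷ = 2.5 − 2.6·5 = -10.5; e = -7.5 − (-10.5) = 3
x=6: ŷ = 2.5 − 2.6·6 = -13.1; e = -12.9 − (-13.1) = 0.2
x=9: ŷ = 2.5 − 2.6·9 = -20.9; e = -22.3 − (-20.9) = -1.4
|e| > 1.6: x=2 (|e|=1.8), x=5 (|e|=3) → 2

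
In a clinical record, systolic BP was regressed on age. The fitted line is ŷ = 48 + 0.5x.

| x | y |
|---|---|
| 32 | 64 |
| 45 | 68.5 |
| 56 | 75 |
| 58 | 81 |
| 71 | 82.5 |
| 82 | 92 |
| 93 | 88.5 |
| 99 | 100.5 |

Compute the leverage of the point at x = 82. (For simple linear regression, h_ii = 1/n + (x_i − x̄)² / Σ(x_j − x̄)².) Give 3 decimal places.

h = 0.183

x̄ = (32 + 45 + 56 + 58 + 71 + 82 + 93 + 99)/8 = 67
Σ(x − x̄)² = 1225 + 484 + 121 + 81 + 16 + 225 + 676 + 1024 = 3852
h = 1/8 + (15)²/3852 = 0.125 + 0.0584112 = 0.183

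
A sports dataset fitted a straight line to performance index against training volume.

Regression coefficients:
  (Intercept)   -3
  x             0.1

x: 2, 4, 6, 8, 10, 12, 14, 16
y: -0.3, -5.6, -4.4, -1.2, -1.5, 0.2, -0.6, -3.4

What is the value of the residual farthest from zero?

e = -3

x=2: ŷ = -3 + 0.1·2 = -2.8; e = -0.3 − (-2.8) = 2.5
x=4: ŷ = -3 + 0.1·4 = -2.6; e = -5.6 − (-2.6) = -3
x=6: ŷ = -3 + 0.1·6 = -2.4; e = -4.4 − (-2.4) = -2
x=8: ŷ = -3 + 0.1·8 = -2.2; e = -1.2 − (-2.2) = 1
x=10: ŷ = -3 + 0.1·10 = -2; e = -1.5 − (-2) = 0.5
x=12: ŷ = -3 + 0.1·12 = -1.8; e = 0.2 − (-1.8) = 2
x=14: ŷ = -3 + 0.1·14 = -1.6; e = -0.6 − (-1.6) = 1
x=16: ŷ = -3 + 0.1·16 = -1.4; e = -3.4 − (-1.4) = -2
Largest |e| is 3 at x = 4, residual -3.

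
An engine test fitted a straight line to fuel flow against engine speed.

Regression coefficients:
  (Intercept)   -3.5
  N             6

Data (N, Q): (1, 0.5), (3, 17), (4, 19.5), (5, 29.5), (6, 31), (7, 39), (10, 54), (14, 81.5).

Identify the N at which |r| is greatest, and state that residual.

N = 5, r = 3

N=1: ŷ = -3.5 + 6·1 = 2.5; r = 0.5 − 2.5 = -2
N=3: ŷ = -3.5 + 6·3 = 14.5; r = 17 − 14.5 = 2.5
N=4: ŷ = -3.5 + 6·4 = 20.5; r = 19.5 − 20.5 = -1
N=5: ŷ = -3.5 + 6·5 = 26.5; r = 29.5 − 26.5 = 3
N=6: ŷ = -3.5 + 6·6 = 32.5; r = 31 − 32.5 = -1.5
N=7: ŷ = -3.5 + 6·7 = 38.5; r = 39 − 38.5 = 0.5
N=10: ŷ = -3.5 + 6·10 = 56.5; r = 54 − 56.5 = -2.5
N=14: ŷ = -3.5 + 6·14 = 80.5; r = 81.5 − 80.5 = 1
Largest |r| is 3 at N = 5, residual 3.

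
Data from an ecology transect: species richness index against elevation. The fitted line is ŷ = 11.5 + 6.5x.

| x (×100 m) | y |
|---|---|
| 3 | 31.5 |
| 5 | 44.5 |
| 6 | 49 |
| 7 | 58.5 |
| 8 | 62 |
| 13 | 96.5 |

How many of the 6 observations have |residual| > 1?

3

x=3: ŷ = 11.5 + 6.5·3 = 31; e = 31.5 − 31 = 0.5
x=5: ŷ = 11.5 + 6.5·5 = 44; e = 44.5 − 44 = 0.5
x=6: ŷ = 11.5 + 6.5·6 = 50.5; e = 49 − 50.5 = -1.5
x=7: ŷ = 11.5 + 6.5·7 = 57; e = 58.5 − 57 = 1.5
x=8: ŷ = 11.5 + 6.5·8 = 63.5; e = 62 − 63.5 = -1.5
x=13: ŷ = 11.5 + 6.5·13 = 96; e = 96.5 − 96 = 0.5
|e| > 1: x=6 (|e|=1.5), x=7 (|e|=1.5), x=8 (|e|=1.5) → 3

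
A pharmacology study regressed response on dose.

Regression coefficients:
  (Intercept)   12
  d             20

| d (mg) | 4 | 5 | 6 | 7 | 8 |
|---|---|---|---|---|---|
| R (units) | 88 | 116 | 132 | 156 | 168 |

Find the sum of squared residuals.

SSE = 64

d=4: ŷ = 12 + 20·4 = 92; e = 88 − 92 = -4
d=5: ŷ = 12 + 20·5 = 112; e = 116 − 112 = 4
d=6: ŷ = 12 + 20·6 = 132; e = 132 − 132 = 0
d=7: ŷ = 12 + 20·7 = 152; e = 156 − 152 = 4
d=8: ŷ = 12 + 20·8 = 172; e = 168 − 172 = -4
SSE = 16 + 16 + 0 + 16 + 16 = 64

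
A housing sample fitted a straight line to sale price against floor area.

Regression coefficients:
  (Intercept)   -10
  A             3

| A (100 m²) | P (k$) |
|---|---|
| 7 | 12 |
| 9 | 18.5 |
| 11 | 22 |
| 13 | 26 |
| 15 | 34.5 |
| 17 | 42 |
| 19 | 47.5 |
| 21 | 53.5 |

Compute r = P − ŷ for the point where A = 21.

ŷ = -10 + 3·21 = 53
r = 53.5 − 53 = 0.5

r = 0.5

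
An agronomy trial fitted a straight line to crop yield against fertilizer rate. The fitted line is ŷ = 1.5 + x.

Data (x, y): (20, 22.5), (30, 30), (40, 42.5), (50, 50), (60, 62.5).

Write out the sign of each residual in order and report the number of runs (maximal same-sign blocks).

x=20: ŷ = 1.5 + 20 = 21.5; r = 22.5 − 21.5 = 1
x=30: ŷ = 1.5 + 30 = 31.5; r = 30 − 31.5 = -1.5
x=40: ŷ = 1.5 + 40 = 41.5; r = 42.5 − 41.5 = 1
x=50: ŷ = 1.5 + 50 = 51.5; r = 50 − 51.5 = -1.5
x=60: ŷ = 1.5 + 60 = 61.5; r = 62.5 − 61.5 = 1
Signs: + − + − +
Runs: +×1, −×1, +×1, −×1, +×1 → 5

5 runs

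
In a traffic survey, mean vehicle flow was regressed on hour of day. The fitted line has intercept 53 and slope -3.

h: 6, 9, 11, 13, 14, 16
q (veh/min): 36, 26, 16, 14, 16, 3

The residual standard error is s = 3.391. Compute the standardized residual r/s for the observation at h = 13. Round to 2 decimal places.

q̂ = 53 − 3·13 = 14
r = 14 − 14 = 0
r/s = 0 / 3.391 = 0.00

0.00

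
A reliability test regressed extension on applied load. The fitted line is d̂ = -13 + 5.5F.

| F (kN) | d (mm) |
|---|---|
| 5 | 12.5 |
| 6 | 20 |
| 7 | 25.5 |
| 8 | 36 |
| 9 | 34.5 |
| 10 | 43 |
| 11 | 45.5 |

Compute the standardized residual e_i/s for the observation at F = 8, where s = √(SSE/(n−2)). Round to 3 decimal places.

1.814

F=5: d̂ = -13 + 5.5·5 = 14.5; e = 12.5 − 14.5 = -2
F=6: d̂ = -13 + 5.5·6 = 20; e = 20 − 20 = 0
F=7: d̂ = -13 + 5.5·7 = 25.5; e = 25.5 − 25.5 = 0
F=8: d̂ = -13 + 5.5·8 = 31; e = 36 − 31 = 5
F=9: d̂ = -13 + 5.5·9 = 36.5; e = 34.5 − 36.5 = -2
F=10: d̂ = -13 + 5.5·10 = 42; e = 43 − 42 = 1
F=11: d̂ = -13 + 5.5·11 = 47.5; e = 45.5 − 47.5 = -2
SSE = 4 + 0 + 0 + 25 + 4 + 1 + 4 = 38
s = √(38/5) = 2.75681
e/s = 5 / 2.75681 = 1.814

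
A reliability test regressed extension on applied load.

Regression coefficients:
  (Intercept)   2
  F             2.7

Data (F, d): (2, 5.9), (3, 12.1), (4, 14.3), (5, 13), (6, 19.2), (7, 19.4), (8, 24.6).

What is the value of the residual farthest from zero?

F=2: d̂ = 2 + 2.7·2 = 7.4; e = 5.9 − 7.4 = -1.5
F=3: d̂ = 2 + 2.7·3 = 10.1; e = 12.1 − 10.1 = 2
F=4: d̂ = 2 + 2.7·4 = 12.8; e = 14.3 − 12.8 = 1.5
F=5: d̂ = 2 + 2.7·5 = 15.5; e = 13 − 15.5 = -2.5
F=6: d̂ = 2 + 2.7·6 = 18.2; e = 19.2 − 18.2 = 1
F=7: d̂ = 2 + 2.7·7 = 20.9; e = 19.4 − 20.9 = -1.5
F=8: d̂ = 2 + 2.7·8 = 23.6; e = 24.6 − 23.6 = 1
Largest |e| is 2.5 at F = 5, residual -2.5.

e = -2.5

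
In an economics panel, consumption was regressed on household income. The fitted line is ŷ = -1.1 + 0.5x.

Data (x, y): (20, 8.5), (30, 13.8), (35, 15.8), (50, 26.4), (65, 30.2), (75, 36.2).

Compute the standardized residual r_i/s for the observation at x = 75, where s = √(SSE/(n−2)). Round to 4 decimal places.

x=20: ŷ = -1.1 + 0.5·20 = 8.9; r = 8.5 − 8.9 = -0.4
x=30: ŷ = -1.1 + 0.5·30 = 13.9; r = 13.8 − 13.9 = -0.1
x=35: ŷ = -1.1 + 0.5·35 = 16.4; r = 15.8 − 16.4 = -0.6
x=50: ŷ = -1.1 + 0.5·50 = 23.9; r = 26.4 − 23.9 = 2.5
x=65: ŷ = -1.1 + 0.5·65 = 31.4; r = 30.2 − 31.4 = -1.2
x=75: ŷ = -1.1 + 0.5·75 = 36.4; r = 36.2 − 36.4 = -0.2
SSE = 0.16 + 0.01 + 0.36 + 6.25 + 1.44 + 0.04 = 8.26
s = √(8.26/4) = 1.43701
r/s = -0.2 / 1.43701 = -0.1392

-0.1392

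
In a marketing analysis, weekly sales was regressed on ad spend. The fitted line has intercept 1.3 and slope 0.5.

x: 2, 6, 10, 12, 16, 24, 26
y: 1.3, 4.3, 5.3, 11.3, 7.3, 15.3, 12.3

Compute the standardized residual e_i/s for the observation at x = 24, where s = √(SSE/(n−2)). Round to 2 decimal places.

0.82

x=2: ŷ = 1.3 + 0.5·2 = 2.3; e = 1.3 − 2.3 = -1
x=6: ŷ = 1.3 + 0.5·6 = 4.3; e = 4.3 − 4.3 = 0
x=10: ŷ = 1.3 + 0.5·10 = 6.3; e = 5.3 − 6.3 = -1
x=12: ŷ = 1.3 + 0.5·12 = 7.3; e = 11.3 − 7.3 = 4
x=16: ŷ = 1.3 + 0.5·16 = 9.3; e = 7.3 − 9.3 = -2
x=24: ŷ = 1.3 + 0.5·24 = 13.3; e = 15.3 − 13.3 = 2
x=26: ŷ = 1.3 + 0.5·26 = 14.3; e = 12.3 − 14.3 = -2
SSE = 1 + 0 + 1 + 16 + 4 + 4 + 4 = 30
s = √(30/5) = 2.44949
e/s = 2 / 2.44949 = 0.82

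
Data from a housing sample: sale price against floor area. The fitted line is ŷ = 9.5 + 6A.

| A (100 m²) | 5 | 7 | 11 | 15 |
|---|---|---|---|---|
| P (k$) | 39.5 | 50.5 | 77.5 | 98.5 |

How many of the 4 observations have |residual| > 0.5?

A=5: ŷ = 9.5 + 6·5 = 39.5; e = 39.5 − 39.5 = 0
A=7: ŷ = 9.5 + 6·7 = 51.5; e = 50.5 − 51.5 = -1
A=11: ŷ = 9.5 + 6·11 = 75.5; e = 77.5 − 75.5 = 2
A=15: ŷ = 9.5 + 6·15 = 99.5; e = 98.5 − 99.5 = -1
|e| > 0.5: A=7 (|e|=1), A=11 (|e|=2), A=15 (|e|=1) → 3

3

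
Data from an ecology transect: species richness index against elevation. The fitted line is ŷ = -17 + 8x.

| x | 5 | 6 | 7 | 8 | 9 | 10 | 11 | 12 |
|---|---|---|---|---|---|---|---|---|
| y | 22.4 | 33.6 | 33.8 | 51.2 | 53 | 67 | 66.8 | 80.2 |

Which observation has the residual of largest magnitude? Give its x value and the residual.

x = 7, r = -5.2

x=5: ŷ = -17 + 8·5 = 23; r = 22.4 − 23 = -0.6
x=6: ŷ = -17 + 8·6 = 31; r = 33.6 − 31 = 2.6
x=7: ŷ = -17 + 8·7 = 39; r = 33.8 − 39 = -5.2
x=8: ŷ = -17 + 8·8 = 47; r = 51.2 − 47 = 4.2
x=9: ŷ = -17 + 8·9 = 55; r = 53 − 55 = -2
x=10: ŷ = -17 + 8·10 = 63; r = 67 − 63 = 4
x=11: ŷ = -17 + 8·11 = 71; r = 66.8 − 71 = -4.2
x=12: ŷ = -17 + 8·12 = 79; r = 80.2 − 79 = 1.2
Largest |r| is 5.2 at x = 7, residual -5.2.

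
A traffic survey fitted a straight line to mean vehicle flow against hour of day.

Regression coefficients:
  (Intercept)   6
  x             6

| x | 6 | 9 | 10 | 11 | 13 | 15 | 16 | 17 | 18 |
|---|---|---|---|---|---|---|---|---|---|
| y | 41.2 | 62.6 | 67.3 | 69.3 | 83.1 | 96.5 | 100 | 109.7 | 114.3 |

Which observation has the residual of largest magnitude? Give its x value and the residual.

x=6: ŷ = 6 + 6·6 = 42; e = 41.2 − 42 = -0.8
x=9: ŷ = 6 + 6·9 = 60; e = 62.6 − 60 = 2.6
x=10: ŷ = 6 + 6·10 = 66; e = 67.3 − 66 = 1.3
x=11: ŷ = 6 + 6·11 = 72; e = 69.3 − 72 = -2.7
x=13: ŷ = 6 + 6·13 = 84; e = 83.1 − 84 = -0.9
x=15: ŷ = 6 + 6·15 = 96; e = 96.5 − 96 = 0.5
x=16: ŷ = 6 + 6·16 = 102; e = 100 − 102 = -2
x=17: ŷ = 6 + 6·17 = 108; e = 109.7 − 108 = 1.7
x=18: ŷ = 6 + 6·18 = 114; e = 114.3 − 114 = 0.3
Largest |e| is 2.7 at x = 11, residual -2.7.

x = 11, e = -2.7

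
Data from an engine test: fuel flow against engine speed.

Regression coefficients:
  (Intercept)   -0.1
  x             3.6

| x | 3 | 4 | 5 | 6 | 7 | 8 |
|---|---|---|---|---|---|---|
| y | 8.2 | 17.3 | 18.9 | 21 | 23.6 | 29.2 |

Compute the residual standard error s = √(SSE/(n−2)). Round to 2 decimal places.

x=3: ŷ = -0.1 + 3.6·3 = 10.7; r = 8.2 − 10.7 = -2.5
x=4: ŷ = -0.1 + 3.6·4 = 14.3; r = 17.3 − 14.3 = 3
x=5: ŷ = -0.1 + 3.6·5 = 17.9; r = 18.9 − 17.9 = 1
x=6: ŷ = -0.1 + 3.6·6 = 21.5; r = 21 − 21.5 = -0.5
x=7: ŷ = -0.1 + 3.6·7 = 25.1; r = 23.6 − 25.1 = -1.5
x=8: ŷ = -0.1 + 3.6·8 = 28.7; r = 29.2 − 28.7 = 0.5
SSE = 6.25 + 9 + 1 + 0.25 + 2.25 + 0.25 = 19
s = √(19/4) = √4.75 ≈ 2.18

s = 2.18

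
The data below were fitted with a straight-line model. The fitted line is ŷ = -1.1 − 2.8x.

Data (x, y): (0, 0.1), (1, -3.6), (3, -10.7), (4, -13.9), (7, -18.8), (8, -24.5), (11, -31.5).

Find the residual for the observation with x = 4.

ŷ = -1.1 − 2.8·4 = -12.3
r = -13.9 − (-12.3) = -1.6

r = -1.6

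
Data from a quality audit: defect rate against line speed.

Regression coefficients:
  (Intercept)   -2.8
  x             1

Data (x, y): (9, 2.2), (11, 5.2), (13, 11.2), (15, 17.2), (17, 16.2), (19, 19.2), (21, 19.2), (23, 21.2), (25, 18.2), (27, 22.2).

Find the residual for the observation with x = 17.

ŷ = -2.8 + 17 = 14.2
e = 16.2 − 14.2 = 2

e = 2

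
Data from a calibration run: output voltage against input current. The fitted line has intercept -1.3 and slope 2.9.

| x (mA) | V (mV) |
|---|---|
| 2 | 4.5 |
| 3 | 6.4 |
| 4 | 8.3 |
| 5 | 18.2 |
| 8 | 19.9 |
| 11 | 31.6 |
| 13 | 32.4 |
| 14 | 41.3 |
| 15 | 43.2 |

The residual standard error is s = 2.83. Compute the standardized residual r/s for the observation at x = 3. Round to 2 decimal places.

-0.35

ŷ = -1.3 + 2.9·3 = 7.4
r = 6.4 − 7.4 = -1
r/s = -1 / 2.83 = -0.35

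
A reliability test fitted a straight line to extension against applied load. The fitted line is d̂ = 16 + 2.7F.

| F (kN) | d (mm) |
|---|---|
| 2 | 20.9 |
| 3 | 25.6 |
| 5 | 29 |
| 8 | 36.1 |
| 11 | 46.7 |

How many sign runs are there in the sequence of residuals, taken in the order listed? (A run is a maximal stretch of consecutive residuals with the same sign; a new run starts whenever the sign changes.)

4 runs

F=2: d̂ = 16 + 2.7·2 = 21.4; r = 20.9 − 21.4 = -0.5
F=3: d̂ = 16 + 2.7·3 = 24.1; r = 25.6 − 24.1 = 1.5
F=5: d̂ = 16 + 2.7·5 = 29.5; r = 29 − 29.5 = -0.5
F=8: d̂ = 16 + 2.7·8 = 37.6; r = 36.1 − 37.6 = -1.5
F=11: d̂ = 16 + 2.7·11 = 45.7; r = 46.7 − 45.7 = 1
Signs: − + − − +
Runs: −×1, +×1, −×2, +×1 → 4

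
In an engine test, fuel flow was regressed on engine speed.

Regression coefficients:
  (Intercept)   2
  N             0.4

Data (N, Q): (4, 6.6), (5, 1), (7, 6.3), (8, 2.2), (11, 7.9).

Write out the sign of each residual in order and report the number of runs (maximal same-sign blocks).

5 runs

N=4: Q̂ = 2 + 0.4·4 = 3.6; r = 6.6 − 3.6 = 3
N=5: Q̂ = 2 + 0.4·5 = 4; r = 1 − 4 = -3
N=7: Q̂ = 2 + 0.4·7 = 4.8; r = 6.3 − 4.8 = 1.5
N=8: Q̂ = 2 + 0.4·8 = 5.2; r = 2.2 − 5.2 = -3
N=11: Q̂ = 2 + 0.4·11 = 6.4; r = 7.9 − 6.4 = 1.5
Signs: + − + − +
Runs: +×1, −×1, +×1, −×1, +×1 → 5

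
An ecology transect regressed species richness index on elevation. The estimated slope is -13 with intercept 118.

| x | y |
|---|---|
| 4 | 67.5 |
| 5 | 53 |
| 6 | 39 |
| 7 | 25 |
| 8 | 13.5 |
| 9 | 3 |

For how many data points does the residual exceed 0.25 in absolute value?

x=4: ŷ = 118 − 13·4 = 66; e = 67.5 − 66 = 1.5
x=5: ŷ = 118 − 13·5 = 53; e = 53 − 53 = 0
x=6: ŷ = 118 − 13·6 = 40; e = 39 − 40 = -1
x=7: ŷ = 118 − 13·7 = 27; e = 25 − 27 = -2
x=8: ŷ = 118 − 13·8 = 14; e = 13.5 − 14 = -0.5
x=9: ŷ = 118 − 13·9 = 1; e = 3 − 1 = 2
|e| > 0.25: x=4 (|e|=1.5), x=6 (|e|=1), x=7 (|e|=2), x=8 (|e|=0.5), x=9 (|e|=2) → 5

5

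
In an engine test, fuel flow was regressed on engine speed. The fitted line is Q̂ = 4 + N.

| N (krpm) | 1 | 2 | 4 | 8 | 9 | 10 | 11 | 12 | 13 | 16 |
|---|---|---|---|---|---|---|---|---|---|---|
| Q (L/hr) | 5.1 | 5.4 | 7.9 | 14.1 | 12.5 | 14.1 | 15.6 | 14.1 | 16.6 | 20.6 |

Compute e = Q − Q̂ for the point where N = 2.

e = -0.6

Q̂ = 4 + 2 = 6
e = 5.4 − 6 = -0.6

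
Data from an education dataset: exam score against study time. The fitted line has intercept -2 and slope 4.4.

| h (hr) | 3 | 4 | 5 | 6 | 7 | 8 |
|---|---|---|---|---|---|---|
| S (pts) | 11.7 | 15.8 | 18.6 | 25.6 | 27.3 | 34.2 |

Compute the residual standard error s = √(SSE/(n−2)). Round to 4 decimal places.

h=3: ŷ = -2 + 4.4·3 = 11.2; r = 11.7 − 11.2 = 0.5
h=4: ŷ = -2 + 4.4·4 = 15.6; r = 15.8 − 15.6 = 0.2
h=5: ŷ = -2 + 4.4·5 = 20; r = 18.6 − 20 = -1.4
h=6: ŷ = -2 + 4.4·6 = 24.4; r = 25.6 − 24.4 = 1.2
h=7: ŷ = -2 + 4.4·7 = 28.8; r = 27.3 − 28.8 = -1.5
h=8: ŷ = -2 + 4.4·8 = 33.2; r = 34.2 − 33.2 = 1
SSE = 0.25 + 0.04 + 1.96 + 1.44 + 2.25 + 1 = 6.94
s = √(6.94/4) = √1.735 ≈ 1.3172

s = 1.3172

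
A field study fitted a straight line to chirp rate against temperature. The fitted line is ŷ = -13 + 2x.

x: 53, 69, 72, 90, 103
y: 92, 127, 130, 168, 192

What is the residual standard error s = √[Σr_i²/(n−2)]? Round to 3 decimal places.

x=53: ŷ = -13 + 2·53 = 93; r = 92 − 93 = -1
x=69: ŷ = -13 + 2·69 = 125; r = 127 − 125 = 2
x=72: ŷ = -13 + 2·72 = 131; r = 130 − 131 = -1
x=90: ŷ = -13 + 2·90 = 167; r = 168 − 167 = 1
x=103: ŷ = -13 + 2·103 = 193; r = 192 − 193 = -1
SSE = 1 + 4 + 1 + 1 + 1 = 8
s = √(8/3) = √2.66667 ≈ 1.633

s = 1.633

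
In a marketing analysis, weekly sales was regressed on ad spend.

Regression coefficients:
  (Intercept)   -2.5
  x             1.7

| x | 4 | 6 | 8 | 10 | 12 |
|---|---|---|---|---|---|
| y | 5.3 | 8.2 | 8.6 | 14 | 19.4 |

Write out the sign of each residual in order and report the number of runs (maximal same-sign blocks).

x=4: ŷ = -2.5 + 1.7·4 = 4.3; r = 5.3 − 4.3 = 1
x=6: ŷ = -2.5 + 1.7·6 = 7.7; r = 8.2 − 7.7 = 0.5
x=8: ŷ = -2.5 + 1.7·8 = 11.1; r = 8.6 − 11.1 = -2.5
x=10: ŷ = -2.5 + 1.7·10 = 14.5; r = 14 − 14.5 = -0.5
x=12: ŷ = -2.5 + 1.7·12 = 17.9; r = 19.4 − 17.9 = 1.5
Signs: + + − − +
Runs: +×2, −×2, +×1 → 3

3 runs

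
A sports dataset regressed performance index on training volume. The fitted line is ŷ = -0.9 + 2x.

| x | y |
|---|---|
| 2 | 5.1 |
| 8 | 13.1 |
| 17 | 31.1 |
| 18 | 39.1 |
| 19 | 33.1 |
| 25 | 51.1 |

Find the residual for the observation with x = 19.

ŷ = -0.9 + 2·19 = 37.1
r = 33.1 − 37.1 = -4

r = -4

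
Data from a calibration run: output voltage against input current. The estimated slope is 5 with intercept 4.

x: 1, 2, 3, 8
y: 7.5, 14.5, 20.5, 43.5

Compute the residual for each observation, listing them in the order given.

-1.5, 0.5, 1.5, -0.5

x=1: ŷ = 4 + 5·1 = 9; r = 7.5 − 9 = -1.5
x=2: ŷ = 4 + 5·2 = 14; r = 14.5 − 14 = 0.5
x=3: ŷ = 4 + 5·3 = 19; r = 20.5 − 19 = 1.5
x=8: ŷ = 4 + 5·8 = 44; r = 43.5 − 44 = -0.5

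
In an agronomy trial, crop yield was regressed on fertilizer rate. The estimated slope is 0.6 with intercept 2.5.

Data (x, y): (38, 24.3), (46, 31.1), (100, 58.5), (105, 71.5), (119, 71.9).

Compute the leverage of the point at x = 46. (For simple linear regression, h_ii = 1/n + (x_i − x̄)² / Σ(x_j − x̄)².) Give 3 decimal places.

h = 0.432

x̄ = (38 + 46 + 100 + 105 + 119)/5 = 81.6
Σ(x − x̄)² = 1900.96 + 1267.36 + 338.56 + 547.56 + 1398.76 = 5453.2
h = 1/5 + (-35.6)²/5453.2 = 0.2 + 0.232407 = 0.432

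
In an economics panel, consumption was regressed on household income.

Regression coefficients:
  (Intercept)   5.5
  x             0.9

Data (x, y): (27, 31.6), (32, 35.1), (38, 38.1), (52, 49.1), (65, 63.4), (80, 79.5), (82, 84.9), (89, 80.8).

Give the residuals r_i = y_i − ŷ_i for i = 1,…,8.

1.8, 0.8, -1.6, -3.2, -0.6, 2, 5.6, -4.8

x=27: ŷ = 5.5 + 0.9·27 = 29.8; r = 31.6 − 29.8 = 1.8
x=32: ŷ = 5.5 + 0.9·32 = 34.3; r = 35.1 − 34.3 = 0.8
x=38: ŷ = 5.5 + 0.9·38 = 39.7; r = 38.1 − 39.7 = -1.6
x=52: ŷ = 5.5 + 0.9·52 = 52.3; r = 49.1 − 52.3 = -3.2
x=65: ŷ = 5.5 + 0.9·65 = 64; r = 63.4 − 64 = -0.6
x=80: ŷ = 5.5 + 0.9·80 = 77.5; r = 79.5 − 77.5 = 2
x=82: ŷ = 5.5 + 0.9·82 = 79.3; r = 84.9 − 79.3 = 5.6
x=89: ŷ = 5.5 + 0.9·89 = 85.6; r = 80.8 − 85.6 = -4.8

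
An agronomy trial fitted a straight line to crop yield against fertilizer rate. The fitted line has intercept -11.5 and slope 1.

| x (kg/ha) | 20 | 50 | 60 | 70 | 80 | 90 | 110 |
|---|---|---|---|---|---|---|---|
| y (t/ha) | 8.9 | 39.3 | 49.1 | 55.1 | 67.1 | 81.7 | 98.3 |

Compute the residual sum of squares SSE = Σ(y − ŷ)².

SSE = 24.96

x=20: ŷ = -11.5 + 20 = 8.5; r = 8.9 − 8.5 = 0.4
x=50: ŷ = -11.5 + 50 = 38.5; r = 39.3 − 38.5 = 0.8
x=60: ŷ = -11.5 + 60 = 48.5; r = 49.1 − 48.5 = 0.6
x=70: ŷ = -11.5 + 70 = 58.5; r = 55.1 − 58.5 = -3.4
x=80: ŷ = -11.5 + 80 = 68.5; r = 67.1 − 68.5 = -1.4
x=90: ŷ = -11.5 + 90 = 78.5; r = 81.7 − 78.5 = 3.2
x=110: ŷ = -11.5 + 110 = 98.5; r = 98.3 − 98.5 = -0.2
SSE = 0.16 + 0.64 + 0.36 + 11.56 + 1.96 + 10.24 + 0.04 = 24.96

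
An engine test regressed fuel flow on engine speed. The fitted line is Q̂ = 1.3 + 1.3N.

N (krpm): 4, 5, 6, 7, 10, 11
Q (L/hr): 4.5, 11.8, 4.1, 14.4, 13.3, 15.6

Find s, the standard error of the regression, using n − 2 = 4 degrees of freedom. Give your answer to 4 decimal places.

N=4: Q̂ = 1.3 + 1.3·4 = 6.5; e = 4.5 − 6.5 = -2
N=5: Q̂ = 1.3 + 1.3·5 = 7.8; e = 11.8 − 7.8 = 4
N=6: Q̂ = 1.3 + 1.3·6 = 9.1; e = 4.1 − 9.1 = -5
N=7: Q̂ = 1.3 + 1.3·7 = 10.4; e = 14.4 − 10.4 = 4
N=10: Q̂ = 1.3 + 1.3·10 = 14.3; e = 13.3 − 14.3 = -1
N=11: Q̂ = 1.3 + 1.3·11 = 15.6; e = 15.6 − 15.6 = 0
SSE = 4 + 16 + 25 + 16 + 1 + 0 = 62
s = √(62/4) = √15.5 ≈ 3.9370

s = 3.9370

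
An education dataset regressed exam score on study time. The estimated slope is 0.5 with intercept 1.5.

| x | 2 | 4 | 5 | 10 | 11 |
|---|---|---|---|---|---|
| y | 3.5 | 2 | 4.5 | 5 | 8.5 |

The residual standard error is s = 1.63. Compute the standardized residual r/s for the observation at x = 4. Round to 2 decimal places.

ŷ = 1.5 + 0.5·4 = 3.5
r = 2 − 3.5 = -1.5
r/s = -1.5 / 1.63 = -0.92

-0.92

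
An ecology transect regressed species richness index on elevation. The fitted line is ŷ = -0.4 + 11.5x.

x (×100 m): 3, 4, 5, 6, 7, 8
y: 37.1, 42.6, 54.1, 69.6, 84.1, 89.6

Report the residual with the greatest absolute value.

r = 4

x=3: ŷ = -0.4 + 11.5·3 = 34.1; r = 37.1 − 34.1 = 3
x=4: ŷ = -0.4 + 11.5·4 = 45.6; r = 42.6 − 45.6 = -3
x=5: ŷ = -0.4 + 11.5·5 = 57.1; r = 54.1 − 57.1 = -3
x=6: ŷ = -0.4 + 11.5·6 = 68.6; r = 69.6 − 68.6 = 1
x=7: ŷ = -0.4 + 11.5·7 = 80.1; r = 84.1 − 80.1 = 4
x=8: ŷ = -0.4 + 11.5·8 = 91.6; r = 89.6 − 91.6 = -2
Largest |r| is 4 at x = 7, residual 4.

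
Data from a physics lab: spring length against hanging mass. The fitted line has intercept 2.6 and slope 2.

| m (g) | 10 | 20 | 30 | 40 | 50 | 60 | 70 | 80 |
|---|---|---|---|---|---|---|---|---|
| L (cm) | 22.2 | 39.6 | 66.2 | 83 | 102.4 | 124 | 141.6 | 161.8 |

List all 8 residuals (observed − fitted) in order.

m=10: ŷ = 2.6 + 2·10 = 22.6; r = 22.2 − 22.6 = -0.4
m=20: ŷ = 2.6 + 2·20 = 42.6; r = 39.6 − 42.6 = -3
m=30: ŷ = 2.6 + 2·30 = 62.6; r = 66.2 − 62.6 = 3.6
m=40: ŷ = 2.6 + 2·40 = 82.6; r = 83 − 82.6 = 0.4
m=50: ŷ = 2.6 + 2·50 = 102.6; r = 102.4 − 102.6 = -0.2
m=60: ŷ = 2.6 + 2·60 = 122.6; r = 124 − 122.6 = 1.4
m=70: ŷ = 2.6 + 2·70 = 142.6; r = 141.6 − 142.6 = -1
m=80: ŷ = 2.6 + 2·80 = 162.6; r = 161.8 − 162.6 = -0.8

-0.4, -3, 3.6, 0.4, -0.2, 1.4, -1, -0.8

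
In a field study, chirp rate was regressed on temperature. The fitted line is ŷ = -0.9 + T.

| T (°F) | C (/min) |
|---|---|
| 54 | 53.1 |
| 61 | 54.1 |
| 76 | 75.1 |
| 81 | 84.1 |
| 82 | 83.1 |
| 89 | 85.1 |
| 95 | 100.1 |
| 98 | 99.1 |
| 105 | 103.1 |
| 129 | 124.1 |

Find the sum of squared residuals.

SSE = 122

T=54: ŷ = -0.9 + 54 = 53.1; e = 53.1 − 53.1 = 0
T=61: ŷ = -0.9 + 61 = 60.1; e = 54.1 − 60.1 = -6
T=76: ŷ = -0.9 + 76 = 75.1; e = 75.1 − 75.1 = 0
T=81: ŷ = -0.9 + 81 = 80.1; e = 84.1 − 80.1 = 4
T=82: ŷ = -0.9 + 82 = 81.1; e = 83.1 − 81.1 = 2
T=89: ŷ = -0.9 + 89 = 88.1; e = 85.1 − 88.1 = -3
T=95: ŷ = -0.9 + 95 = 94.1; e = 100.1 − 94.1 = 6
T=98: ŷ = -0.9 + 98 = 97.1; e = 99.1 − 97.1 = 2
T=105: ŷ = -0.9 + 105 = 104.1; e = 103.1 − 104.1 = -1
T=129: ŷ = -0.9 + 129 = 128.1; e = 124.1 − 128.1 = -4
SSE = 0 + 36 + 0 + 16 + 4 + 9 + 36 + 4 + 1 + 16 = 122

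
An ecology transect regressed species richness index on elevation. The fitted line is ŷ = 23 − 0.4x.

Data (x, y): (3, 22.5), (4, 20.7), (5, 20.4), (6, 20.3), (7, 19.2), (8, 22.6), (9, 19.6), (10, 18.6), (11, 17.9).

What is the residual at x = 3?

e = 0.7

ŷ = 23 − 0.4·3 = 21.8
e = 22.5 − 21.8 = 0.7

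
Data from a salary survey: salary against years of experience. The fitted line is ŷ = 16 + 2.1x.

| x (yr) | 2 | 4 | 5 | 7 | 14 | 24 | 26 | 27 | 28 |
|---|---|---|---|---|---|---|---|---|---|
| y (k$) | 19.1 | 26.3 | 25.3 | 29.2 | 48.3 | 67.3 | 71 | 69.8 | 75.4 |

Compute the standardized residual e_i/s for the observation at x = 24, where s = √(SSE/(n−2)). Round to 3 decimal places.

x=2: ŷ = 16 + 2.1·2 = 20.2; e = 19.1 − 20.2 = -1.1
x=4: ŷ = 16 + 2.1·4 = 24.4; e = 26.3 − 24.4 = 1.9
x=5: ŷ = 16 + 2.1·5 = 26.5; e = 25.3 − 26.5 = -1.2
x=7: ŷ = 16 + 2.1·7 = 30.7; e = 29.2 − 30.7 = -1.5
x=14: ŷ = 16 + 2.1·14 = 45.4; e = 48.3 − 45.4 = 2.9
x=24: ŷ = 16 + 2.1·24 = 66.4; e = 67.3 − 66.4 = 0.9
x=26: ŷ = 16 + 2.1·26 = 70.6; e = 71 − 70.6 = 0.4
x=27: ŷ = 16 + 2.1·27 = 72.7; e = 69.8 − 72.7 = -2.9
x=28: ŷ = 16 + 2.1·28 = 74.8; e = 75.4 − 74.8 = 0.6
SSE = 1.21 + 3.61 + 1.44 + 2.25 + 8.41 + 0.81 + 0.16 + 8.41 + 0.36 = 26.66
s = √(26.66/7) = 1.95156
e/s = 0.9 / 1.95156 = 0.461

0.461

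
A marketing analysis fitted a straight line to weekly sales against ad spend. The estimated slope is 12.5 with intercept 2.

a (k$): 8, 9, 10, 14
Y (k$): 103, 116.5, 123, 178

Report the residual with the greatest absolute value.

a=8: Ŷ = 2 + 12.5·8 = 102; e = 103 − 102 = 1
a=9: Ŷ = 2 + 12.5·9 = 114.5; e = 116.5 − 114.5 = 2
a=10: Ŷ = 2 + 12.5·10 = 127; e = 123 − 127 = -4
a=14: Ŷ = 2 + 12.5·14 = 177; e = 178 − 177 = 1
Largest |e| is 4 at a = 10, residual -4.

e = -4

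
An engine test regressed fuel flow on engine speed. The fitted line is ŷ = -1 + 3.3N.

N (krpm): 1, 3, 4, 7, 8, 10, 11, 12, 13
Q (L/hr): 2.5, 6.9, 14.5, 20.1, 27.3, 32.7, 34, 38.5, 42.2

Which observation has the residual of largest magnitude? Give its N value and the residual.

N = 4, e = 2.3

N=1: ŷ = -1 + 3.3·1 = 2.3; e = 2.5 − 2.3 = 0.2
N=3: ŷ = -1 + 3.3·3 = 8.9; e = 6.9 − 8.9 = -2
N=4: ŷ = -1 + 3.3·4 = 12.2; e = 14.5 − 12.2 = 2.3
N=7: ŷ = -1 + 3.3·7 = 22.1; e = 20.1 − 22.1 = -2
N=8: ŷ = -1 + 3.3·8 = 25.4; e = 27.3 − 25.4 = 1.9
N=10: ŷ = -1 + 3.3·10 = 32; e = 32.7 − 32 = 0.7
N=11: ŷ = -1 + 3.3·11 = 35.3; e = 34 − 35.3 = -1.3
N=12: ŷ = -1 + 3.3·12 = 38.6; e = 38.5 − 38.6 = -0.1
N=13: ŷ = -1 + 3.3·13 = 41.9; e = 42.2 − 41.9 = 0.3
Largest |e| is 2.3 at N = 4, residual 2.3.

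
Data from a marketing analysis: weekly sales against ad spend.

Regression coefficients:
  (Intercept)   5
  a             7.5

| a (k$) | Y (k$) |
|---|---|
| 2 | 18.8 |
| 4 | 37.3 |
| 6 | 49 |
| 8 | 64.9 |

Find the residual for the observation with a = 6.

r = -1

Ŷ = 5 + 7.5·6 = 50
r = 49 − 50 = -1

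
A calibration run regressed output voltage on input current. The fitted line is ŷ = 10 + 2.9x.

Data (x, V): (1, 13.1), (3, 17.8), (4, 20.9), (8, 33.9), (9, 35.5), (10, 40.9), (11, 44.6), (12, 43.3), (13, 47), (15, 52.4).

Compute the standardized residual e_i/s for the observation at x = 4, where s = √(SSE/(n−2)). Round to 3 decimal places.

-0.480

x=1: ŷ = 10 + 2.9·1 = 12.9; e = 13.1 − 12.9 = 0.2
x=3: ŷ = 10 + 2.9·3 = 18.7; e = 17.8 − 18.7 = -0.9
x=4: ŷ = 10 + 2.9·4 = 21.6; e = 20.9 − 21.6 = -0.7
x=8: ŷ = 10 + 2.9·8 = 33.2; e = 33.9 − 33.2 = 0.7
x=9: ŷ = 10 + 2.9·9 = 36.1; e = 35.5 − 36.1 = -0.6
x=10: ŷ = 10 + 2.9·10 = 39; e = 40.9 − 39 = 1.9
x=11: ŷ = 10 + 2.9·11 = 41.9; e = 44.6 − 41.9 = 2.7
x=12: ŷ = 10 + 2.9·12 = 44.8; e = 43.3 − 44.8 = -1.5
x=13: ŷ = 10 + 2.9·13 = 47.7; e = 47 − 47.7 = -0.7
x=15: ŷ = 10 + 2.9·15 = 53.5; e = 52.4 − 53.5 = -1.1
SSE = 0.04 + 0.81 + 0.49 + 0.49 + 0.36 + 3.61 + 7.29 + 2.25 + 0.49 + 1.21 = 17.04
s = √(17.04/8) = 1.45945
e/s = -0.7 / 1.45945 = -0.480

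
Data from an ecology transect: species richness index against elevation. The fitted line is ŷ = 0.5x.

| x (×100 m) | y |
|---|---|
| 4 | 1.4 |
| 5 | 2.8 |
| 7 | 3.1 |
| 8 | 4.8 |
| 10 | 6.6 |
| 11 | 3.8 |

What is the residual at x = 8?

e = 0.8

ŷ = 0.5·8 = 4
e = 4.8 − 4 = 0.8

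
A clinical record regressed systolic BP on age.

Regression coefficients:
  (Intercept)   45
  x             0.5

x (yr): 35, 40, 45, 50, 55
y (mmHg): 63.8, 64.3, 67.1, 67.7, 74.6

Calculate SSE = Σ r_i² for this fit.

x=35: ŷ = 45 + 0.5·35 = 62.5; r = 63.8 − 62.5 = 1.3
x=40: ŷ = 45 + 0.5·40 = 65; r = 64.3 − 65 = -0.7
x=45: ŷ = 45 + 0.5·45 = 67.5; r = 67.1 − 67.5 = -0.4
x=50: ŷ = 45 + 0.5·50 = 70; r = 67.7 − 70 = -2.3
x=55: ŷ = 45 + 0.5·55 = 72.5; r = 74.6 − 72.5 = 2.1
SSE = 1.69 + 0.49 + 0.16 + 5.29 + 4.41 = 12.04

SSE = 12.04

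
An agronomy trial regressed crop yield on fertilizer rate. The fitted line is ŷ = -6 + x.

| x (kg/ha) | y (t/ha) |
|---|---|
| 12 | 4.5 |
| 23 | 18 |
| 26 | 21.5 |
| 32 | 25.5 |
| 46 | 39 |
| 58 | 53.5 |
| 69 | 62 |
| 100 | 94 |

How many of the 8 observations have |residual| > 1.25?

3

x=12: ŷ = -6 + 12 = 6; e = 4.5 − 6 = -1.5
x=23: ŷ = -6 + 23 = 17; e = 18 − 17 = 1
x=26: ŷ = -6 + 26 = 20; e = 21.5 − 20 = 1.5
x=32: ŷ = -6 + 32 = 26; e = 25.5 − 26 = -0.5
x=46: ŷ = -6 + 46 = 40; e = 39 − 40 = -1
x=58: ŷ = -6 + 58 = 52; e = 53.5 − 52 = 1.5
x=69: ŷ = -6 + 69 = 63; e = 62 − 63 = -1
x=100: ŷ = -6 + 100 = 94; e = 94 − 94 = 0
|e| > 1.25: x=12 (|e|=1.5), x=26 (|e|=1.5), x=58 (|e|=1.5) → 3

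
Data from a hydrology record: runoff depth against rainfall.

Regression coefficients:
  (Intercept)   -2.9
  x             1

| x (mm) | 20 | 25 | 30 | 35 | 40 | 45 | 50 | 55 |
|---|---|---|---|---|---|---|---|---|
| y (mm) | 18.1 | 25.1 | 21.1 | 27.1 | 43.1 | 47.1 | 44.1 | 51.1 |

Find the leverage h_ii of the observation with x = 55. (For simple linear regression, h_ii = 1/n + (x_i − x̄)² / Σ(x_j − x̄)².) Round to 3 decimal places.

h = 0.417

x̄ = (20 + 25 + 30 + 35 + 40 + 45 + 50 + 55)/8 = 37.5
Σ(x − x̄)² = 306.25 + 156.25 + 56.25 + 6.25 + 6.25 + 56.25 + 156.25 + 306.25 = 1050
h = 1/8 + (17.5)²/1050 = 0.125 + 0.291667 = 0.417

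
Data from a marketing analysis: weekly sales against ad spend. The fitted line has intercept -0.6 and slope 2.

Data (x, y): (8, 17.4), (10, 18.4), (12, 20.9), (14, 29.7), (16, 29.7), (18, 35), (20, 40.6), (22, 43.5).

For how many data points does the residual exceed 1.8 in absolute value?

x=8: ŷ = -0.6 + 2·8 = 15.4; e = 17.4 − 15.4 = 2
x=10: ŷ = -0.6 + 2·10 = 19.4; e = 18.4 − 19.4 = -1
x=12: ŷ = -0.6 + 2·12 = 23.4; e = 20.9 − 23.4 = -2.5
x=14: ŷ = -0.6 + 2·14 = 27.4; e = 29.7 − 27.4 = 2.3
x=16: ŷ = -0.6 + 2·16 = 31.4; e = 29.7 − 31.4 = -1.7
x=18: ŷ = -0.6 + 2·18 = 35.4; e = 35 − 35.4 = -0.4
x=20: ŷ = -0.6 + 2·20 = 39.4; e = 40.6 − 39.4 = 1.2
x=22: ŷ = -0.6 + 2·22 = 43.4; e = 43.5 − 43.4 = 0.1
|e| > 1.8: x=8 (|e|=2), x=12 (|e|=2.5), x=14 (|e|=2.3) → 3

3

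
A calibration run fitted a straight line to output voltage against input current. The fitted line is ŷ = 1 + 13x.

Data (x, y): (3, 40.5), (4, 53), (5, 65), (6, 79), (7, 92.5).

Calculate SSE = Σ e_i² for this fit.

SSE = 1.5

x=3: ŷ = 1 + 13·3 = 40; e = 40.5 − 40 = 0.5
x=4: ŷ = 1 + 13·4 = 53; e = 53 − 53 = 0
x=5: ŷ = 1 + 13·5 = 66; e = 65 − 66 = -1
x=6: ŷ = 1 + 13·6 = 79; e = 79 − 79 = 0
x=7: ŷ = 1 + 13·7 = 92; e = 92.5 − 92 = 0.5
SSE = 0.25 + 0 + 1 + 0 + 0.25 = 1.5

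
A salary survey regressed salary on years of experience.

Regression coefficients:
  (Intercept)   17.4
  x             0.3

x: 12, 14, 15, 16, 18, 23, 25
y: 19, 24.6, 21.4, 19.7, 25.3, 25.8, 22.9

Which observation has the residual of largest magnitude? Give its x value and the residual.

x = 14, r = 3

x=12: ŷ = 17.4 + 0.3·12 = 21; r = 19 − 21 = -2
x=14: ŷ = 17.4 + 0.3·14 = 21.6; r = 24.6 − 21.6 = 3
x=15: ŷ = 17.4 + 0.3·15 = 21.9; r = 21.4 − 21.9 = -0.5
x=16: ŷ = 17.4 + 0.3·16 = 22.2; r = 19.7 − 22.2 = -2.5
x=18: ŷ = 17.4 + 0.3·18 = 22.8; r = 25.3 − 22.8 = 2.5
x=23: ŷ = 17.4 + 0.3·23 = 24.3; r = 25.8 − 24.3 = 1.5
x=25: ŷ = 17.4 + 0.3·25 = 24.9; r = 22.9 − 24.9 = -2
Largest |r| is 3 at x = 14, residual 3.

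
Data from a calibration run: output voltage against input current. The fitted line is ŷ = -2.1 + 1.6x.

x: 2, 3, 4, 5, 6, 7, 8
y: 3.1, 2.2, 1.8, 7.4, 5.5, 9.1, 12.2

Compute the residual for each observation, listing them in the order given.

2, -0.5, -2.5, 1.5, -2, 0, 1.5

x=2: ŷ = -2.1 + 1.6·2 = 1.1; r = 3.1 − 1.1 = 2
x=3: ŷ = -2.1 + 1.6·3 = 2.7; r = 2.2 − 2.7 = -0.5
x=4: ŷ = -2.1 + 1.6·4 = 4.3; r = 1.8 − 4.3 = -2.5
x=5: ŷ = -2.1 + 1.6·5 = 5.9; r = 7.4 − 5.9 = 1.5
x=6: ŷ = -2.1 + 1.6·6 = 7.5; r = 5.5 − 7.5 = -2
x=7: ŷ = -2.1 + 1.6·7 = 9.1; r = 9.1 − 9.1 = 0
x=8: ŷ = -2.1 + 1.6·8 = 10.7; r = 12.2 − 10.7 = 1.5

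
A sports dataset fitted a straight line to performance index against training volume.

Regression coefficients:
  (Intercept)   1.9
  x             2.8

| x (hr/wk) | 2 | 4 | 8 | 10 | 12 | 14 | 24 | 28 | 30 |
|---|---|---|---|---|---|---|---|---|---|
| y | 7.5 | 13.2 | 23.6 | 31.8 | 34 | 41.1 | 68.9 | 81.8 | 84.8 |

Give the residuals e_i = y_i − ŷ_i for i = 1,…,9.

x=2: ŷ = 1.9 + 2.8·2 = 7.5; e = 7.5 − 7.5 = 0
x=4: ŷ = 1.9 + 2.8·4 = 13.1; e = 13.2 − 13.1 = 0.1
x=8: ŷ = 1.9 + 2.8·8 = 24.3; e = 23.6 − 24.3 = -0.7
x=10: ŷ = 1.9 + 2.8·10 = 29.9; e = 31.8 − 29.9 = 1.9
x=12: ŷ = 1.9 + 2.8·12 = 35.5; e = 34 − 35.5 = -1.5
x=14: ŷ = 1.9 + 2.8·14 = 41.1; e = 41.1 − 41.1 = 0
x=24: ŷ = 1.9 + 2.8·24 = 69.1; e = 68.9 − 69.1 = -0.2
x=28: ŷ = 1.9 + 2.8·28 = 80.3; e = 81.8 − 80.3 = 1.5
x=30: ŷ = 1.9 + 2.8·30 = 85.9; e = 84.8 − 85.9 = -1.1

0, 0.1, -0.7, 1.9, -1.5, 0, -0.2, 1.5, -1.1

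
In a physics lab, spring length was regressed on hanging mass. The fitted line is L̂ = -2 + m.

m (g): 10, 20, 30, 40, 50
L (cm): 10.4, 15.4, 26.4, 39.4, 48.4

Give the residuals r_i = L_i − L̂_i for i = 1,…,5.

2.4, -2.6, -1.6, 1.4, 0.4

m=10: L̂ = -2 + 10 = 8; r = 10.4 − 8 = 2.4
m=20: L̂ = -2 + 20 = 18; r = 15.4 − 18 = -2.6
m=30: L̂ = -2 + 30 = 28; r = 26.4 − 28 = -1.6
m=40: L̂ = -2 + 40 = 38; r = 39.4 − 38 = 1.4
m=50: L̂ = -2 + 50 = 48; r = 48.4 − 48 = 0.4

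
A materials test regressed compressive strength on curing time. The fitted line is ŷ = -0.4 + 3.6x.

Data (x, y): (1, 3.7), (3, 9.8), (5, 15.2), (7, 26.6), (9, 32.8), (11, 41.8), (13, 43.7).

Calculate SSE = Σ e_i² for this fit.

SSE = 24.3

x=1: ŷ = -0.4 + 3.6·1 = 3.2; e = 3.7 − 3.2 = 0.5
x=3: ŷ = -0.4 + 3.6·3 = 10.4; e = 9.8 − 10.4 = -0.6
x=5: ŷ = -0.4 + 3.6·5 = 17.6; e = 15.2 − 17.6 = -2.4
x=7: ŷ = -0.4 + 3.6·7 = 24.8; e = 26.6 − 24.8 = 1.8
x=9: ŷ = -0.4 + 3.6·9 = 32; e = 32.8 − 32 = 0.8
x=11: ŷ = -0.4 + 3.6·11 = 39.2; e = 41.8 − 39.2 = 2.6
x=13: ŷ = -0.4 + 3.6·13 = 46.4; e = 43.7 − 46.4 = -2.7
SSE = 0.25 + 0.36 + 5.76 + 3.24 + 0.64 + 6.76 + 7.29 = 24.3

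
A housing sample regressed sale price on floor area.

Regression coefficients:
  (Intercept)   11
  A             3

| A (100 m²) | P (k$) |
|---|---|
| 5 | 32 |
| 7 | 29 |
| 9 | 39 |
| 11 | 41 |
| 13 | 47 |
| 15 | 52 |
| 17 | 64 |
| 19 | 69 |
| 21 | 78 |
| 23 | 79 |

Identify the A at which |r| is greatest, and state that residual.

A=5: ŷ = 11 + 3·5 = 26; r = 32 − 26 = 6
A=7: ŷ = 11 + 3·7 = 32; r = 29 − 32 = -3
A=9: ŷ = 11 + 3·9 = 38; r = 39 − 38 = 1
A=11: ŷ = 11 + 3·11 = 44; r = 41 − 44 = -3
A=13: ŷ = 11 + 3·13 = 50; r = 47 − 50 = -3
A=15: ŷ = 11 + 3·15 = 56; r = 52 − 56 = -4
A=17: ŷ = 11 + 3·17 = 62; r = 64 − 62 = 2
A=19: ŷ = 11 + 3·19 = 68; r = 69 − 68 = 1
A=21: ŷ = 11 + 3·21 = 74; r = 78 − 74 = 4
A=23: ŷ = 11 + 3·23 = 80; r = 79 − 80 = -1
Largest |r| is 6 at A = 5, residual 6.

A = 5, r = 6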